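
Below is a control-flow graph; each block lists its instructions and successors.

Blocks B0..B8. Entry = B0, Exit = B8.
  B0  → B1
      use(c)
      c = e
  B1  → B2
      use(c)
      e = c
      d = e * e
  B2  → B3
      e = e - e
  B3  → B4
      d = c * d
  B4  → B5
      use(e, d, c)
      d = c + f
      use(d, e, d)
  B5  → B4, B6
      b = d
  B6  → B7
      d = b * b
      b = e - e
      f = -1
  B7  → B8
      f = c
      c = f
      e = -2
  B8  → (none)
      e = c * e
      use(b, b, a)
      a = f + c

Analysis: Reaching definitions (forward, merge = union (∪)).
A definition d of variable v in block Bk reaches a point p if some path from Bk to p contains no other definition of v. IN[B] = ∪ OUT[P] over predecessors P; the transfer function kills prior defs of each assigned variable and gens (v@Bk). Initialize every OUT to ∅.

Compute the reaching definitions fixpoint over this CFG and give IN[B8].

Fixpoint table:
  B0:  IN={}  OUT={c@B0}
  B1:  IN={c@B0}  OUT={c@B0, d@B1, e@B1}
  B2:  IN={c@B0, d@B1, e@B1}  OUT={c@B0, d@B1, e@B2}
  B3:  IN={c@B0, d@B1, e@B2}  OUT={c@B0, d@B3, e@B2}
  B4:  IN={b@B5, c@B0, d@B3, d@B4, e@B2}  OUT={b@B5, c@B0, d@B4, e@B2}
  B5:  IN={b@B5, c@B0, d@B4, e@B2}  OUT={b@B5, c@B0, d@B4, e@B2}
  B6:  IN={b@B5, c@B0, d@B4, e@B2}  OUT={b@B6, c@B0, d@B6, e@B2, f@B6}
  B7:  IN={b@B6, c@B0, d@B6, e@B2, f@B6}  OUT={b@B6, c@B7, d@B6, e@B7, f@B7}
  B8:  IN={b@B6, c@B7, d@B6, e@B7, f@B7}  OUT={a@B8, b@B6, c@B7, d@B6, e@B8, f@B7}

Merge at B8: IN[B8] = OUT[B7] = {b@B6, c@B7, d@B6, e@B7, f@B7}

Answer: {b@B6, c@B7, d@B6, e@B7, f@B7}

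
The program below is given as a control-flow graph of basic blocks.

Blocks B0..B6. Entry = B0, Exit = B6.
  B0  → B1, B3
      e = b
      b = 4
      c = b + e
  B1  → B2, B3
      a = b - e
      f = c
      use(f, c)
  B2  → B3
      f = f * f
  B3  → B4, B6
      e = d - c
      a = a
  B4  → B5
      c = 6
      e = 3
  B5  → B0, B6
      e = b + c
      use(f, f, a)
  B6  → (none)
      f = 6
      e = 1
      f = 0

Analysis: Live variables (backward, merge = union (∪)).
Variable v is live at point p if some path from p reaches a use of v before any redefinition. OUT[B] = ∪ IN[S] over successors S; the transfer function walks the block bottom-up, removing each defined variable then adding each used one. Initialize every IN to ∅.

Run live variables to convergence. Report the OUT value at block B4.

Answer: {a, b, c, d, f}

Derivation:
Fixpoint table:
  B0: | IN={a, b, d, f} | OUT={a, b, c, d, e, f}
  B1: | IN={b, c, d, e} | OUT={a, b, c, d, f}
  B2: | IN={a, b, c, d, f} | OUT={a, b, c, d, f}
  B3: | IN={a, b, c, d, f} | OUT={a, b, d, f}
  B4: | IN={a, b, d, f} | OUT={a, b, c, d, f}
  B5: | IN={a, b, c, d, f} | OUT={a, b, d, f}
  B6: | IN={} | OUT={}

Merge at B4: OUT[B4] = IN[B5] = {a, b, c, d, f}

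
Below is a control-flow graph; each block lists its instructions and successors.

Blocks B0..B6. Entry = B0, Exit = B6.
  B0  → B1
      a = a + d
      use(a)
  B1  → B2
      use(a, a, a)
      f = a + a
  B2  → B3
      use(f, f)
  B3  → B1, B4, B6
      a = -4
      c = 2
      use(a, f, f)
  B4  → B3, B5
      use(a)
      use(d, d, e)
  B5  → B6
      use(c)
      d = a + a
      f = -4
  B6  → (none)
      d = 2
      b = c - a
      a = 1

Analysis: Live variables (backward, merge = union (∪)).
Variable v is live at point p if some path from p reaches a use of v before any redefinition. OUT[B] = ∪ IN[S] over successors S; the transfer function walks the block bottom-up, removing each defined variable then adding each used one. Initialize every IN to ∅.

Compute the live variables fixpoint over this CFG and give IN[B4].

Converged values:
  B0: | IN={a, d, e} | OUT={a, d, e}
  B1: | IN={a, d, e} | OUT={d, e, f}
  B2: | IN={d, e, f} | OUT={d, e, f}
  B3: | IN={d, e, f} | OUT={a, c, d, e, f}
  B4: | IN={a, c, d, e, f} | OUT={a, c, d, e, f}
  B5: | IN={a, c} | OUT={a, c}
  B6: | IN={a, c} | OUT={}

Merge at B4: OUT[B4] = IN[B3] ⊔ IN[B5] = {a, c, d, e, f}
Applying B4's transfer function to that OUT value gives IN[B4] (row B4 above).

Answer: {a, c, d, e, f}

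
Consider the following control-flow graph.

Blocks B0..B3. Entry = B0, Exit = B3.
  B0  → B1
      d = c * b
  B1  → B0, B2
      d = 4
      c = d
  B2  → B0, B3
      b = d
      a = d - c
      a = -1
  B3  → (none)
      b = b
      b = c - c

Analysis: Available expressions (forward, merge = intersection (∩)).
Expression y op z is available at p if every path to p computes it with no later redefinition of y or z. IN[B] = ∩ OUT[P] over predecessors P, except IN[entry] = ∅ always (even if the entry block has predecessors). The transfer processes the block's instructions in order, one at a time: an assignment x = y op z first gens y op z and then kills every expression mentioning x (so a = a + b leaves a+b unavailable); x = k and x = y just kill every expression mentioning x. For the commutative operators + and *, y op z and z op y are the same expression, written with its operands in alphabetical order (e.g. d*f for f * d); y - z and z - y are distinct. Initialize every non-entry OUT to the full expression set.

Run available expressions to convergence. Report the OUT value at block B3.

Fixpoint table:
  B0: | IN={} | OUT={b*c}
  B1: | IN={b*c} | OUT={}
  B2: | IN={} | OUT={d-c}
  B3: | IN={d-c} | OUT={c-c, d-c}

Merge at B3: IN[B3] = OUT[B2] = {d-c}
Applying B3's transfer function to that IN value gives OUT[B3] (row B3 above).

Answer: {c-c, d-c}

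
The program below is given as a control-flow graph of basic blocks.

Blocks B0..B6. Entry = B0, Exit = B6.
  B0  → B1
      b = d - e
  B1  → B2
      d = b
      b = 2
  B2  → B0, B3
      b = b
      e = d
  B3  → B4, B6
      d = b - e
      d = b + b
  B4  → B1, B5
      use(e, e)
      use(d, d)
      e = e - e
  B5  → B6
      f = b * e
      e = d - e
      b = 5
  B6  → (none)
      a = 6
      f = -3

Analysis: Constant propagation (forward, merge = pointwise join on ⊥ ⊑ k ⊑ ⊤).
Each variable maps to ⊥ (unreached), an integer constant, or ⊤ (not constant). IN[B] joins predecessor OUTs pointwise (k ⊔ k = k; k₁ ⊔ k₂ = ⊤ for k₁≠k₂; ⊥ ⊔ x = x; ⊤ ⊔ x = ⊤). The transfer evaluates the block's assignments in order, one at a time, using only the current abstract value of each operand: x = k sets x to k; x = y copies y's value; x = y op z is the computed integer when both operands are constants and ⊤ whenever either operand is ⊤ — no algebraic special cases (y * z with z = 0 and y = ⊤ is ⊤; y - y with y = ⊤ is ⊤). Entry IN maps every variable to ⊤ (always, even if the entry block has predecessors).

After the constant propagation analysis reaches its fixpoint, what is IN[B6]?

Answer: {a: ⊤, b: ⊤, c: ⊤, d: 4, e: ⊤, f: ⊤}

Derivation:
Per-block solution:
  B0:   IN=(all ⊤)   OUT=(all ⊤)
  B1:   IN=(all ⊤)   OUT={b:2; rest ⊤}
  B2:   IN={b:2; rest ⊤}   OUT={b:2; rest ⊤}
  B3:   IN={b:2; rest ⊤}   OUT={b:2, d:4; rest ⊤}
  B4:   IN={b:2, d:4; rest ⊤}   OUT={b:2, d:4; rest ⊤}
  B5:   IN={b:2, d:4; rest ⊤}   OUT={b:5, d:4; rest ⊤}
  B6:   IN={d:4; rest ⊤}   OUT={a:6, d:4, f:-3; rest ⊤}

Merge at B6: IN[B6] = OUT[B3] ⊔ OUT[B5] = {a: ⊤, b: ⊤, c: ⊤, d: 4, e: ⊤, f: ⊤}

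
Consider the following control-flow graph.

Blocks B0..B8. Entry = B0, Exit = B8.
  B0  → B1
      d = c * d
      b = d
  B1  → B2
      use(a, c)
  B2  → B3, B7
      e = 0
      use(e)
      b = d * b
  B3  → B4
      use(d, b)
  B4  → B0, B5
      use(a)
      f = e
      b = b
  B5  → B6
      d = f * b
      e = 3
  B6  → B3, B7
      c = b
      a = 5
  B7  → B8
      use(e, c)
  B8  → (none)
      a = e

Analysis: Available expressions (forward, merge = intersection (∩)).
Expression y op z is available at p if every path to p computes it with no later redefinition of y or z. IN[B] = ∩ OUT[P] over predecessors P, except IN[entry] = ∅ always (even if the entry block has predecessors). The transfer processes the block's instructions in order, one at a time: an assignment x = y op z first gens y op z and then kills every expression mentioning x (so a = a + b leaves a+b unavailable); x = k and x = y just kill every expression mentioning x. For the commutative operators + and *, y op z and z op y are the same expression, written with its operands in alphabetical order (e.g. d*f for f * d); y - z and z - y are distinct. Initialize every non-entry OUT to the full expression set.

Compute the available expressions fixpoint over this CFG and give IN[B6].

Fixpoint table:
  B0:  IN={}  OUT={}
  B1:  IN={}  OUT={}
  B2:  IN={}  OUT={}
  B3:  IN={}  OUT={}
  B4:  IN={}  OUT={}
  B5:  IN={}  OUT={b*f}
  B6:  IN={b*f}  OUT={b*f}
  B7:  IN={}  OUT={}
  B8:  IN={}  OUT={}

Merge at B6: IN[B6] = OUT[B5] = {b*f}

Answer: {b*f}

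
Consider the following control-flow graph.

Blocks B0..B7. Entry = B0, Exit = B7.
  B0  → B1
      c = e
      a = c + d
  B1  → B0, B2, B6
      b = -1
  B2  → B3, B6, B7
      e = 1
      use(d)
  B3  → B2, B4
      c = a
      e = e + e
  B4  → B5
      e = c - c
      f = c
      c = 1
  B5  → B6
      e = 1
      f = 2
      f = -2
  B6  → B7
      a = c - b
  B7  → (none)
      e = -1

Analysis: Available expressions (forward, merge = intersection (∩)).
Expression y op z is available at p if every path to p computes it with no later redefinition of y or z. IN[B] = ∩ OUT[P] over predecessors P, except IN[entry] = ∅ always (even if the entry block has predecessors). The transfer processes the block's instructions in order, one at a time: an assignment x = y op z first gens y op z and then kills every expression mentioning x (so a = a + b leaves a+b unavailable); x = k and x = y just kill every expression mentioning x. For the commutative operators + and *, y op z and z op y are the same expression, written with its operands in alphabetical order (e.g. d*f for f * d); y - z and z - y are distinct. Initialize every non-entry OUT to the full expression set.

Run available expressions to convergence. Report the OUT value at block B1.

Answer: {c+d}

Derivation:
Per-block solution:
  B0: | IN={} | OUT={c+d}
  B1: | IN={c+d} | OUT={c+d}
  B2: | IN={} | OUT={}
  B3: | IN={} | OUT={}
  B4: | IN={} | OUT={}
  B5: | IN={} | OUT={}
  B6: | IN={} | OUT={c-b}
  B7: | IN={} | OUT={}

Merge at B1: IN[B1] = OUT[B0] = {c+d}
Applying B1's transfer function to that IN value gives OUT[B1] (row B1 above).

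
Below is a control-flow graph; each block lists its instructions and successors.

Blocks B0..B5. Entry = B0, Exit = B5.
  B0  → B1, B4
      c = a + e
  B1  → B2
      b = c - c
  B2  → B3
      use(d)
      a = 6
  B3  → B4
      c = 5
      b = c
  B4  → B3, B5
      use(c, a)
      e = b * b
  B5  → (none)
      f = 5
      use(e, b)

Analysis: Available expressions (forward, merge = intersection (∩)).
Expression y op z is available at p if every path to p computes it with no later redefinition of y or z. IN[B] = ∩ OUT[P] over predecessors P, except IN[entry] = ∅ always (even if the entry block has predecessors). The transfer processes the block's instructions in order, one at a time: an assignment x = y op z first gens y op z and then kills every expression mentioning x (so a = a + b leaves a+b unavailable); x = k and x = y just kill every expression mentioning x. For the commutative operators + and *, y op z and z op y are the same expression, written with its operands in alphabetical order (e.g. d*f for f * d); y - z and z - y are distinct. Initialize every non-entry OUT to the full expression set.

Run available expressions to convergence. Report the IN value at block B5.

Fixpoint table:
  B0:   IN={}   OUT={a+e}
  B1:   IN={a+e}   OUT={a+e, c-c}
  B2:   IN={a+e, c-c}   OUT={c-c}
  B3:   IN={}   OUT={}
  B4:   IN={}   OUT={b*b}
  B5:   IN={b*b}   OUT={b*b}

Merge at B5: IN[B5] = OUT[B4] = {b*b}

Answer: {b*b}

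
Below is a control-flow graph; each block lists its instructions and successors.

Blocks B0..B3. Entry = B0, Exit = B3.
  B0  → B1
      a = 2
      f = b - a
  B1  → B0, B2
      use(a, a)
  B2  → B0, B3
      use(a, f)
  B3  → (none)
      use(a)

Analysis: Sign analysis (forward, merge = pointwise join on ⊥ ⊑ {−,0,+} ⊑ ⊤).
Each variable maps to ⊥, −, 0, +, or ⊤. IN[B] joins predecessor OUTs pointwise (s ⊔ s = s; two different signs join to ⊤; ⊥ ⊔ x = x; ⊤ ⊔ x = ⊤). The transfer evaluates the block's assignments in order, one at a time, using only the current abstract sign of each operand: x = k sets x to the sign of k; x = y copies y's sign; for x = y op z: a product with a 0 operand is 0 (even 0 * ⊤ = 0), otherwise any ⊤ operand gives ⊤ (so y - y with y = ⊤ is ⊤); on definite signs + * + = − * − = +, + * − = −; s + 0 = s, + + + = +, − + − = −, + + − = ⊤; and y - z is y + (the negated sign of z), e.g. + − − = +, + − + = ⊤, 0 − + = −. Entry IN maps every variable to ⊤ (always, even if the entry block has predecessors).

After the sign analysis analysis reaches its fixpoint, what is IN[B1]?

Per-block solution:
  B0:  IN=(all ⊤)  OUT={a:+; rest ⊤}
  B1:  IN={a:+; rest ⊤}  OUT={a:+; rest ⊤}
  B2:  IN={a:+; rest ⊤}  OUT={a:+; rest ⊤}
  B3:  IN={a:+; rest ⊤}  OUT={a:+; rest ⊤}

Merge at B1: IN[B1] = OUT[B0] = {a: +, b: ⊤, c: ⊤, d: ⊤, e: ⊤, f: ⊤}

Answer: {a: +, b: ⊤, c: ⊤, d: ⊤, e: ⊤, f: ⊤}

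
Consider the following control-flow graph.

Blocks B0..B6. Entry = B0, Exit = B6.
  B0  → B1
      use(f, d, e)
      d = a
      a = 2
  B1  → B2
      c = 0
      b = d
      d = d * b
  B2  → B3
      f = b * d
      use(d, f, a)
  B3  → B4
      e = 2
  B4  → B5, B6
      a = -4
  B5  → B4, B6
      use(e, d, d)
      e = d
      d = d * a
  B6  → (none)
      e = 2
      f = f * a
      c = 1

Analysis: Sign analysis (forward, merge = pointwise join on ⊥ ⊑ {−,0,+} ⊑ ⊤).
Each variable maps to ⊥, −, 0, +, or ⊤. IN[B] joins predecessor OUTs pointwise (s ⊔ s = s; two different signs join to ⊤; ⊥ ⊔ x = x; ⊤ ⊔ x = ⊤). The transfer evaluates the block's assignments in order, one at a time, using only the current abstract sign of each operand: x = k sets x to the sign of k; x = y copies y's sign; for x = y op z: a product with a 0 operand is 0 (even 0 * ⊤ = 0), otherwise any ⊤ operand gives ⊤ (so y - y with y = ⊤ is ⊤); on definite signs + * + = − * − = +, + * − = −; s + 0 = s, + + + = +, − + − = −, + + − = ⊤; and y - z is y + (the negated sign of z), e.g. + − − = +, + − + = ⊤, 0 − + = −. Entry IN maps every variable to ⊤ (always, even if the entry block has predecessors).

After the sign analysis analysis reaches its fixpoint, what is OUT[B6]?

Per-block solution:
  B0: | IN=(all ⊤) | OUT={a:+; rest ⊤}
  B1: | IN={a:+; rest ⊤} | OUT={a:+, c:0; rest ⊤}
  B2: | IN={a:+, c:0; rest ⊤} | OUT={a:+, c:0; rest ⊤}
  B3: | IN={a:+, c:0; rest ⊤} | OUT={a:+, c:0, e:+; rest ⊤}
  B4: | IN={c:0; rest ⊤} | OUT={a:-, c:0; rest ⊤}
  B5: | IN={a:-, c:0; rest ⊤} | OUT={a:-, c:0; rest ⊤}
  B6: | IN={a:-, c:0; rest ⊤} | OUT={a:-, c:+, e:+; rest ⊤}

Merge at B6: IN[B6] = OUT[B4] ⊔ OUT[B5] = {a: -, b: ⊤, c: 0, d: ⊤, e: ⊤, f: ⊤}
Applying B6's transfer function to that IN value gives OUT[B6] (row B6 above).

Answer: {a: -, b: ⊤, c: +, d: ⊤, e: +, f: ⊤}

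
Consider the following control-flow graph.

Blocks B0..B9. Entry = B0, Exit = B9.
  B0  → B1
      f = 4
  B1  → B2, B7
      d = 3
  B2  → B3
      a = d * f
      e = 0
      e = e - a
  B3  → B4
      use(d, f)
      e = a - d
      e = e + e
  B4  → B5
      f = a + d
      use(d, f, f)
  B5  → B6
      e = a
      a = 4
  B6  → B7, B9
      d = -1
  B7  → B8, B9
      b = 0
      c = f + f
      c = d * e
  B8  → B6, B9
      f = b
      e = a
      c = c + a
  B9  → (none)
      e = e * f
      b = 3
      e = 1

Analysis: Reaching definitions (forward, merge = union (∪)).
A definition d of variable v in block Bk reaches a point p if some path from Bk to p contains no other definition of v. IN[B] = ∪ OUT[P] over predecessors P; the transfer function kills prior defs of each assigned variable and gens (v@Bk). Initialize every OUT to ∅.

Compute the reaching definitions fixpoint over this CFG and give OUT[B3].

Fixpoint table:
  B0:   IN={}   OUT={f@B0}
  B1:   IN={f@B0}   OUT={d@B1, f@B0}
  B2:   IN={d@B1, f@B0}   OUT={a@B2, d@B1, e@B2, f@B0}
  B3:   IN={a@B2, d@B1, e@B2, f@B0}   OUT={a@B2, d@B1, e@B3, f@B0}
  B4:   IN={a@B2, d@B1, e@B3, f@B0}   OUT={a@B2, d@B1, e@B3, f@B4}
  B5:   IN={a@B2, d@B1, e@B3, f@B4}   OUT={a@B5, d@B1, e@B5, f@B4}
  B6:   IN={a@B5, b@B7, c@B8, d@B1, d@B6, e@B5, e@B8, f@B4, f@B8}   OUT={a@B5, b@B7, c@B8, d@B6, e@B5, e@B8, f@B4, f@B8}
  B7:   IN={a@B5, b@B7, c@B8, d@B1, d@B6, e@B5, e@B8, f@B0, f@B4, f@B8}   OUT={a@B5, b@B7, c@B7, d@B1, d@B6, e@B5, e@B8, f@B0, f@B4, f@B8}
  B8:   IN={a@B5, b@B7, c@B7, d@B1, d@B6, e@B5, e@B8, f@B0, f@B4, f@B8}   OUT={a@B5, b@B7, c@B8, d@B1, d@B6, e@B8, f@B8}
  B9:   IN={a@B5, b@B7, c@B7, c@B8, d@B1, d@B6, e@B5, e@B8, f@B0, f@B4, f@B8}   OUT={a@B5, b@B9, c@B7, c@B8, d@B1, d@B6, e@B9, f@B0, f@B4, f@B8}

Merge at B3: IN[B3] = OUT[B2] = {a@B2, d@B1, e@B2, f@B0}
Applying B3's transfer function to that IN value gives OUT[B3] (row B3 above).

Answer: {a@B2, d@B1, e@B3, f@B0}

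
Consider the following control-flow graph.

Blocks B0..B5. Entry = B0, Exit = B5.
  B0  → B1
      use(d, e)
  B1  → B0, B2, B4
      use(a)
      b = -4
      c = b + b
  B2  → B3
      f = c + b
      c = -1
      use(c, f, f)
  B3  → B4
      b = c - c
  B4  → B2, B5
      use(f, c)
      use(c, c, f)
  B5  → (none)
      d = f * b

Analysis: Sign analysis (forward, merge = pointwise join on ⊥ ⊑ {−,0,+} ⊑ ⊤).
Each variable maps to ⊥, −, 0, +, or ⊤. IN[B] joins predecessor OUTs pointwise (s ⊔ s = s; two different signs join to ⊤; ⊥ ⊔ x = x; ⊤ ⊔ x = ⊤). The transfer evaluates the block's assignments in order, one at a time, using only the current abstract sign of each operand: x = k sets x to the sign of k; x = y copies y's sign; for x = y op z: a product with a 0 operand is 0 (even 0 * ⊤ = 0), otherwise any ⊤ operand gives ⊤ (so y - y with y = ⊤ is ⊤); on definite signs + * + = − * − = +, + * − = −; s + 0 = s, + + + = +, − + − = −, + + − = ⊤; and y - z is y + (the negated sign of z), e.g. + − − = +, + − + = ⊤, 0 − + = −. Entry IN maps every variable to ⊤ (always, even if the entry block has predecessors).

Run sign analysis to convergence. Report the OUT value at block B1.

Converged values:
  B0: | IN=(all ⊤) | OUT=(all ⊤)
  B1: | IN=(all ⊤) | OUT={b:-, c:-; rest ⊤}
  B2: | IN={c:-; rest ⊤} | OUT={c:-; rest ⊤}
  B3: | IN={c:-; rest ⊤} | OUT={c:-; rest ⊤}
  B4: | IN={c:-; rest ⊤} | OUT={c:-; rest ⊤}
  B5: | IN={c:-; rest ⊤} | OUT={c:-; rest ⊤}

Merge at B1: IN[B1] = OUT[B0] = {a: ⊤, b: ⊤, c: ⊤, d: ⊤, e: ⊤, f: ⊤}
Applying B1's transfer function to that IN value gives OUT[B1] (row B1 above).

Answer: {a: ⊤, b: -, c: -, d: ⊤, e: ⊤, f: ⊤}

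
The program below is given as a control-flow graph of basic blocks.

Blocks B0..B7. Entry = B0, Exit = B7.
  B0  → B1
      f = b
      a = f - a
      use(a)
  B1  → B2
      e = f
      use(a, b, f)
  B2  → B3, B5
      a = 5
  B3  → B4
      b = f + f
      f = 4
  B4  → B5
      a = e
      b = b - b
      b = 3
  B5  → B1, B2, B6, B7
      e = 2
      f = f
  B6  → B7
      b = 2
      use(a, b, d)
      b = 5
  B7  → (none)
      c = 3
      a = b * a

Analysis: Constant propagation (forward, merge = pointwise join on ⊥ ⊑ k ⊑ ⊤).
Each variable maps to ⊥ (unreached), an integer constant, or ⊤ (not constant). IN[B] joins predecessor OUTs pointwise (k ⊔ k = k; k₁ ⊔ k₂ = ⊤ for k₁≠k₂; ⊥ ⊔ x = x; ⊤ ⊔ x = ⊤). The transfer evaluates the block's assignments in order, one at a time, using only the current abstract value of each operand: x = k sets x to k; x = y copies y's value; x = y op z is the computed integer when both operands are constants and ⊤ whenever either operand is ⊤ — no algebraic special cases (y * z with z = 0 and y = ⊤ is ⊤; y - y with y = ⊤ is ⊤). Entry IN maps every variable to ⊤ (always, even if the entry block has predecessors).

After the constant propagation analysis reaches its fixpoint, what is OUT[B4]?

Answer: {a: ⊤, b: 3, c: ⊤, d: ⊤, e: ⊤, f: 4}

Derivation:
Per-block solution:
  B0:  IN=(all ⊤)  OUT=(all ⊤)
  B1:  IN=(all ⊤)  OUT=(all ⊤)
  B2:  IN=(all ⊤)  OUT={a:5; rest ⊤}
  B3:  IN={a:5; rest ⊤}  OUT={a:5, f:4; rest ⊤}
  B4:  IN={a:5, f:4; rest ⊤}  OUT={b:3, f:4; rest ⊤}
  B5:  IN=(all ⊤)  OUT={e:2; rest ⊤}
  B6:  IN={e:2; rest ⊤}  OUT={b:5, e:2; rest ⊤}
  B7:  IN={e:2; rest ⊤}  OUT={c:3, e:2; rest ⊤}

Merge at B4: IN[B4] = OUT[B3] = {a: 5, b: ⊤, c: ⊤, d: ⊤, e: ⊤, f: 4}
Applying B4's transfer function to that IN value gives OUT[B4] (row B4 above).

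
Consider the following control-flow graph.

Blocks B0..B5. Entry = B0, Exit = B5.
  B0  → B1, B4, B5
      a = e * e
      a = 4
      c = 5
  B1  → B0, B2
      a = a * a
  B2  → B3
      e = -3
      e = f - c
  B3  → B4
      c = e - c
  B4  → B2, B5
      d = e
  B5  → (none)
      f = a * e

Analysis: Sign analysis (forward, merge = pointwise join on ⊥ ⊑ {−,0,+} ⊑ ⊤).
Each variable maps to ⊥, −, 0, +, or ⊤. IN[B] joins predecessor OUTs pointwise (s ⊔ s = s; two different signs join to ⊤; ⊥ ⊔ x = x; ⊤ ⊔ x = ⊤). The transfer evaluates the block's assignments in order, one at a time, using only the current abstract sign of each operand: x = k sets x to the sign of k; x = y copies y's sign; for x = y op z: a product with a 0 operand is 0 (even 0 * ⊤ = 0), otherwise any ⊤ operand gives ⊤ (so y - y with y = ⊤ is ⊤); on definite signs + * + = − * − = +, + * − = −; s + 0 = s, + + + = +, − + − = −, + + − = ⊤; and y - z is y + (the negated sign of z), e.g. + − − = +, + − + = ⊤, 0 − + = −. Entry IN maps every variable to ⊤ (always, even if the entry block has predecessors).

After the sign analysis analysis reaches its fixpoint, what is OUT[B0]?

Answer: {a: +, b: ⊤, c: +, d: ⊤, e: ⊤, f: ⊤}

Trace:
Converged values:
  B0: | IN=(all ⊤) | OUT={a:+, c:+; rest ⊤}
  B1: | IN={a:+, c:+; rest ⊤} | OUT={a:+, c:+; rest ⊤}
  B2: | IN={a:+; rest ⊤} | OUT={a:+; rest ⊤}
  B3: | IN={a:+; rest ⊤} | OUT={a:+; rest ⊤}
  B4: | IN={a:+; rest ⊤} | OUT={a:+; rest ⊤}
  B5: | IN={a:+; rest ⊤} | OUT={a:+; rest ⊤}

Merge at B0 (entry node, so the boundary value (all ⊤) is joined with the incoming edge(s)): IN[B0] = (all ⊤) ⊔ OUT[B1] = {a: ⊤, b: ⊤, c: ⊤, d: ⊤, e: ⊤, f: ⊤}
Applying B0's transfer function to that IN value gives OUT[B0] (row B0 above).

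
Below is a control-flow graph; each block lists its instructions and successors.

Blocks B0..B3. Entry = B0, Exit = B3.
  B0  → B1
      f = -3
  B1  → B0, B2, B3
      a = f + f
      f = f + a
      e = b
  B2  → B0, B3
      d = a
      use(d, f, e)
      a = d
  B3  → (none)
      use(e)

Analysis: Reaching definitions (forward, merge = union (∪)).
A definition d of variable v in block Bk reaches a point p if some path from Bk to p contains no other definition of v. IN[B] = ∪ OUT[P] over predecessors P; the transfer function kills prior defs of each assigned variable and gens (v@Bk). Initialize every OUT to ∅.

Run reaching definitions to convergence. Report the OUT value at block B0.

Converged values:
  B0:   IN={a@B1, a@B2, d@B2, e@B1, f@B1}   OUT={a@B1, a@B2, d@B2, e@B1, f@B0}
  B1:   IN={a@B1, a@B2, d@B2, e@B1, f@B0}   OUT={a@B1, d@B2, e@B1, f@B1}
  B2:   IN={a@B1, d@B2, e@B1, f@B1}   OUT={a@B2, d@B2, e@B1, f@B1}
  B3:   IN={a@B1, a@B2, d@B2, e@B1, f@B1}   OUT={a@B1, a@B2, d@B2, e@B1, f@B1}

Merge at B0 (entry node, so the boundary value {} is joined with the incoming edge(s)): IN[B0] = {} ⊔ OUT[B1] ⊔ OUT[B2] = {a@B1, a@B2, d@B2, e@B1, f@B1}
Applying B0's transfer function to that IN value gives OUT[B0] (row B0 above).

Answer: {a@B1, a@B2, d@B2, e@B1, f@B0}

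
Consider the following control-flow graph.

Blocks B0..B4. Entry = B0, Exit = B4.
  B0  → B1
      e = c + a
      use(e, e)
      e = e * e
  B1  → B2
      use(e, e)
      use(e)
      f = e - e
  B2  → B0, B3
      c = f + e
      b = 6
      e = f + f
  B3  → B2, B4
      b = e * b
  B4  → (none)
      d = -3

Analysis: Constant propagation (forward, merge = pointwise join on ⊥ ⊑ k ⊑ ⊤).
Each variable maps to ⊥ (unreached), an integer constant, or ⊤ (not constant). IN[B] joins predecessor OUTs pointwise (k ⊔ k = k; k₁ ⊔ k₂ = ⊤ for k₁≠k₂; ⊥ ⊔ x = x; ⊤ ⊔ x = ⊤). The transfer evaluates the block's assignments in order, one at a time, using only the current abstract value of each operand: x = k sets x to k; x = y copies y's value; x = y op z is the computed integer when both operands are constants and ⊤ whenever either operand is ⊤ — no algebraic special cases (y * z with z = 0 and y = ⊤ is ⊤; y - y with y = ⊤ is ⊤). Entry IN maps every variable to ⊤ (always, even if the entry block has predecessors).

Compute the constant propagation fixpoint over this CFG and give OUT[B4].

Per-block solution:
  B0:  IN=(all ⊤)  OUT=(all ⊤)
  B1:  IN=(all ⊤)  OUT=(all ⊤)
  B2:  IN=(all ⊤)  OUT={b:6; rest ⊤}
  B3:  IN={b:6; rest ⊤}  OUT=(all ⊤)
  B4:  IN=(all ⊤)  OUT={d:-3; rest ⊤}

Merge at B4: IN[B4] = OUT[B3] = {a: ⊤, b: ⊤, c: ⊤, d: ⊤, e: ⊤, f: ⊤}
Applying B4's transfer function to that IN value gives OUT[B4] (row B4 above).

Answer: {a: ⊤, b: ⊤, c: ⊤, d: -3, e: ⊤, f: ⊤}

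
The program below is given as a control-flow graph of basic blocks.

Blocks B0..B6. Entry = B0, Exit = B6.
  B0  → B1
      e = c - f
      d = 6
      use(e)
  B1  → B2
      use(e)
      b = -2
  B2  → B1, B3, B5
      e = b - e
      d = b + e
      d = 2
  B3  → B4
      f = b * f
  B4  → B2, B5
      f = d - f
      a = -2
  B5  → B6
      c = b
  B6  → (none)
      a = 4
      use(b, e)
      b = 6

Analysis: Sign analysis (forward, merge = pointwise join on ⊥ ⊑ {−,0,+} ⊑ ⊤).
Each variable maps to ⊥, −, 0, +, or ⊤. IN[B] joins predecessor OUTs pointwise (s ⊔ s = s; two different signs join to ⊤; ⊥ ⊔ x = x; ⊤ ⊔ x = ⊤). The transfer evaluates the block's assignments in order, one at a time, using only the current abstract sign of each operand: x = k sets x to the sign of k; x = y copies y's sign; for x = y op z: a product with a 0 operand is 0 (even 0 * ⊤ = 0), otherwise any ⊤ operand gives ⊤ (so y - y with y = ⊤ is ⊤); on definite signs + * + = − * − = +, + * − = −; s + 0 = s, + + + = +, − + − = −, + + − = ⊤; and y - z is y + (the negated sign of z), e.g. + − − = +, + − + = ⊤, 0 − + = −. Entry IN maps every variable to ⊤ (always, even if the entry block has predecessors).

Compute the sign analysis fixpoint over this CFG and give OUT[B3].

Per-block solution:
  B0:   IN=(all ⊤)   OUT={d:+; rest ⊤}
  B1:   IN={d:+; rest ⊤}   OUT={b:-, d:+; rest ⊤}
  B2:   IN={b:-, d:+; rest ⊤}   OUT={b:-, d:+; rest ⊤}
  B3:   IN={b:-, d:+; rest ⊤}   OUT={b:-, d:+; rest ⊤}
  B4:   IN={b:-, d:+; rest ⊤}   OUT={a:-, b:-, d:+; rest ⊤}
  B5:   IN={b:-, d:+; rest ⊤}   OUT={b:-, c:-, d:+; rest ⊤}
  B6:   IN={b:-, c:-, d:+; rest ⊤}   OUT={a:+, b:+, c:-, d:+; rest ⊤}

Merge at B3: IN[B3] = OUT[B2] = {a: ⊤, b: -, c: ⊤, d: +, e: ⊤, f: ⊤}
Applying B3's transfer function to that IN value gives OUT[B3] (row B3 above).

Answer: {a: ⊤, b: -, c: ⊤, d: +, e: ⊤, f: ⊤}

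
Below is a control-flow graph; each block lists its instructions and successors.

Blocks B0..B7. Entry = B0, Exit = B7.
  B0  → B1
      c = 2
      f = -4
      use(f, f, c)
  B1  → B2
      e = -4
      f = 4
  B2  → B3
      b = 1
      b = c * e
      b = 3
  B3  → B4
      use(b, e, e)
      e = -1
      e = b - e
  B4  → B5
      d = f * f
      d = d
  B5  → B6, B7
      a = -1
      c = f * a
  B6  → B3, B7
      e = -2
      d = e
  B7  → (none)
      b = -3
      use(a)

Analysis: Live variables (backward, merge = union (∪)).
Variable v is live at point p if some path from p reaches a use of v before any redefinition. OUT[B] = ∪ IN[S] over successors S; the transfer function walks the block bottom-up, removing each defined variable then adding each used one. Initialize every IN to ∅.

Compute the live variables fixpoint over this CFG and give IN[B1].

Answer: {c}

Derivation:
Per-block solution:
  B0:   IN={}   OUT={c}
  B1:   IN={c}   OUT={c, e, f}
  B2:   IN={c, e, f}   OUT={b, e, f}
  B3:   IN={b, e, f}   OUT={b, f}
  B4:   IN={b, f}   OUT={b, f}
  B5:   IN={b, f}   OUT={a, b, f}
  B6:   IN={a, b, f}   OUT={a, b, e, f}
  B7:   IN={a}   OUT={}

Merge at B1: OUT[B1] = IN[B2] = {c, e, f}
Applying B1's transfer function to that OUT value gives IN[B1] (row B1 above).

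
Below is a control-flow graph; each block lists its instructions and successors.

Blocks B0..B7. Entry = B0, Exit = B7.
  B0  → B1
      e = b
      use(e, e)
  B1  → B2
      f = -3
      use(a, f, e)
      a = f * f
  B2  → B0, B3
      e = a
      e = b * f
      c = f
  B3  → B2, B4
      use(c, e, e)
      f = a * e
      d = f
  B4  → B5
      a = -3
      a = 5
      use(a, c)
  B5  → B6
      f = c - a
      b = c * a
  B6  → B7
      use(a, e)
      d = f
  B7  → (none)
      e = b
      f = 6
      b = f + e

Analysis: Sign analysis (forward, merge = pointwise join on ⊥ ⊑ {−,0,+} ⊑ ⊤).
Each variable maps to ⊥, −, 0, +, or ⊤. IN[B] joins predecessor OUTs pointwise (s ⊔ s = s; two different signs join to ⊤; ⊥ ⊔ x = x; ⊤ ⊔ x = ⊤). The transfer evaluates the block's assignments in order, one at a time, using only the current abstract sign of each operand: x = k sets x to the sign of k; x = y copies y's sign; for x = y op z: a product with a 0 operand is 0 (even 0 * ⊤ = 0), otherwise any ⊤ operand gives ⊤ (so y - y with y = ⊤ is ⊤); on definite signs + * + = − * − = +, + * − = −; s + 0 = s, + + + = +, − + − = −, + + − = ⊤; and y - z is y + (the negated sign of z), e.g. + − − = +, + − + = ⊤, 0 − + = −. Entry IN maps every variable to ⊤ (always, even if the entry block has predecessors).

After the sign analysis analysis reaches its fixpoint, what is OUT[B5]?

Answer: {a: +, b: ⊤, c: ⊤, d: ⊤, e: ⊤, f: ⊤}

Derivation:
Converged values:
  B0:   IN=(all ⊤)   OUT=(all ⊤)
  B1:   IN=(all ⊤)   OUT={a:+, f:-; rest ⊤}
  B2:   IN={a:+; rest ⊤}   OUT={a:+; rest ⊤}
  B3:   IN={a:+; rest ⊤}   OUT={a:+; rest ⊤}
  B4:   IN={a:+; rest ⊤}   OUT={a:+; rest ⊤}
  B5:   IN={a:+; rest ⊤}   OUT={a:+; rest ⊤}
  B6:   IN={a:+; rest ⊤}   OUT={a:+; rest ⊤}
  B7:   IN={a:+; rest ⊤}   OUT={a:+, f:+; rest ⊤}

Merge at B5: IN[B5] = OUT[B4] = {a: +, b: ⊤, c: ⊤, d: ⊤, e: ⊤, f: ⊤}
Applying B5's transfer function to that IN value gives OUT[B5] (row B5 above).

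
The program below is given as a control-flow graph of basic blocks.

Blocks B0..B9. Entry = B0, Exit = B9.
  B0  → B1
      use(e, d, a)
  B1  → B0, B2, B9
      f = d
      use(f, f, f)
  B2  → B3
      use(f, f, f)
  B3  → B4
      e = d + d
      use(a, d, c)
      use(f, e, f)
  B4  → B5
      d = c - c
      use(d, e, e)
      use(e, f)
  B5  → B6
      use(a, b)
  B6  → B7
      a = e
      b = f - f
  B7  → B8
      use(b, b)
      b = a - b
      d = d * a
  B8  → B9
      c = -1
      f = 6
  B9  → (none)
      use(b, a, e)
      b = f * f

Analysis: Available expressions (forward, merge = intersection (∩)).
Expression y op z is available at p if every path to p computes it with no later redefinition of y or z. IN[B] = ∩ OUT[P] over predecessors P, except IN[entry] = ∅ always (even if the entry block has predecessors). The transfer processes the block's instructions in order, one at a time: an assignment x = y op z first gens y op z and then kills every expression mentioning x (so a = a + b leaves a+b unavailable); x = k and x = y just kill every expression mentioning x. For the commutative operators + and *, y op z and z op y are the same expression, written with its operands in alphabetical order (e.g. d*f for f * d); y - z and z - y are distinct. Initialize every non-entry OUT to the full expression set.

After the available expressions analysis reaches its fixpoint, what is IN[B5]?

Fixpoint table:
  B0:   IN={}   OUT={}
  B1:   IN={}   OUT={}
  B2:   IN={}   OUT={}
  B3:   IN={}   OUT={d+d}
  B4:   IN={d+d}   OUT={c-c}
  B5:   IN={c-c}   OUT={c-c}
  B6:   IN={c-c}   OUT={c-c, f-f}
  B7:   IN={c-c, f-f}   OUT={c-c, f-f}
  B8:   IN={c-c, f-f}   OUT={}
  B9:   IN={}   OUT={f*f}

Merge at B5: IN[B5] = OUT[B4] = {c-c}

Answer: {c-c}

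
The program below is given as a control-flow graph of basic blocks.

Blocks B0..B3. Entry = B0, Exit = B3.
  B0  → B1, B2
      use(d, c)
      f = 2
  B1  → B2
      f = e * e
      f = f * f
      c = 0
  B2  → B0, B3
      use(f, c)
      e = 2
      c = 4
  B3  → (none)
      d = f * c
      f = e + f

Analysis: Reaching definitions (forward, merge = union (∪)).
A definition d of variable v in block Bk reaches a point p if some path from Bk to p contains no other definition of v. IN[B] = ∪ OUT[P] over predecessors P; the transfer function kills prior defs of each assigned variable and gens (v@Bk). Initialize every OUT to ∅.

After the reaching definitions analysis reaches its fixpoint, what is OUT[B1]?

Per-block solution:
  B0:  IN={c@B2, e@B2, f@B0, f@B1}  OUT={c@B2, e@B2, f@B0}
  B1:  IN={c@B2, e@B2, f@B0}  OUT={c@B1, e@B2, f@B1}
  B2:  IN={c@B1, c@B2, e@B2, f@B0, f@B1}  OUT={c@B2, e@B2, f@B0, f@B1}
  B3:  IN={c@B2, e@B2, f@B0, f@B1}  OUT={c@B2, d@B3, e@B2, f@B3}

Merge at B1: IN[B1] = OUT[B0] = {c@B2, e@B2, f@B0}
Applying B1's transfer function to that IN value gives OUT[B1] (row B1 above).

Answer: {c@B1, e@B2, f@B1}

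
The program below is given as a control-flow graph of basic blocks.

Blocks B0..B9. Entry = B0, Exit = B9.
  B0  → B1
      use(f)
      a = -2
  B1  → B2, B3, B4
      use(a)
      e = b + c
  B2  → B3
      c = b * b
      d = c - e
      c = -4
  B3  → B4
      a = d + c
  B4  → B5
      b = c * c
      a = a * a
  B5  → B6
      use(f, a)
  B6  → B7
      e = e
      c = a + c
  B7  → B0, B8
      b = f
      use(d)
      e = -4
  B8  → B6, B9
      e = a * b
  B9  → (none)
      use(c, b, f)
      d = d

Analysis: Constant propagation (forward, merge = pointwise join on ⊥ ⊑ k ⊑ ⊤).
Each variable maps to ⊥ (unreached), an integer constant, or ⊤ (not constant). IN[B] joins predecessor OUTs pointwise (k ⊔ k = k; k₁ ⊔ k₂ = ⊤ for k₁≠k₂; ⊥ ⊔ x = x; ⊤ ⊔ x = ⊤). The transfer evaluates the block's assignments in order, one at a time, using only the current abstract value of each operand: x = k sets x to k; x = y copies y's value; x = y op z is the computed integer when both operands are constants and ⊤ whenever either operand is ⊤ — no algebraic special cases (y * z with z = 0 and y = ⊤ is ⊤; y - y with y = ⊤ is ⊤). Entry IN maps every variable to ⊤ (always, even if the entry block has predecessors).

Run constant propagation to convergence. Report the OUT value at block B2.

Fixpoint table:
  B0: | IN=(all ⊤) | OUT={a:-2; rest ⊤}
  B1: | IN={a:-2; rest ⊤} | OUT={a:-2; rest ⊤}
  B2: | IN={a:-2; rest ⊤} | OUT={a:-2, c:-4; rest ⊤}
  B3: | IN={a:-2; rest ⊤} | OUT=(all ⊤)
  B4: | IN=(all ⊤) | OUT=(all ⊤)
  B5: | IN=(all ⊤) | OUT=(all ⊤)
  B6: | IN=(all ⊤) | OUT=(all ⊤)
  B7: | IN=(all ⊤) | OUT={e:-4; rest ⊤}
  B8: | IN={e:-4; rest ⊤} | OUT=(all ⊤)
  B9: | IN=(all ⊤) | OUT=(all ⊤)

Merge at B2: IN[B2] = OUT[B1] = {a: -2, b: ⊤, c: ⊤, d: ⊤, e: ⊤, f: ⊤}
Applying B2's transfer function to that IN value gives OUT[B2] (row B2 above).

Answer: {a: -2, b: ⊤, c: -4, d: ⊤, e: ⊤, f: ⊤}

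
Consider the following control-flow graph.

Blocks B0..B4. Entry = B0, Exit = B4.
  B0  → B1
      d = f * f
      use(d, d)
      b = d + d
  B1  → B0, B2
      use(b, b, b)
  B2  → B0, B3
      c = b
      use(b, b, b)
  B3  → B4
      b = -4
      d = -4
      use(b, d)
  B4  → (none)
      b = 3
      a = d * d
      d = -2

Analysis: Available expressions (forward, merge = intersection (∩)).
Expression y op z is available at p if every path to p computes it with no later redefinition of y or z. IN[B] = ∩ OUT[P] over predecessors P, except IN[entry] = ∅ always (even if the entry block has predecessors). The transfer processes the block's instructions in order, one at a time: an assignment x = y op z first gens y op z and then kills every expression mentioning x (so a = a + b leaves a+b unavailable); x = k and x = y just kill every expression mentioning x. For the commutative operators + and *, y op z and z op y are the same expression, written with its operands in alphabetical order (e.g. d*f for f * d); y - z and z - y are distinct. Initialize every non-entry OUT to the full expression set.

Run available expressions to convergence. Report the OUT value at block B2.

Converged values:
  B0:  IN={}  OUT={d+d, f*f}
  B1:  IN={d+d, f*f}  OUT={d+d, f*f}
  B2:  IN={d+d, f*f}  OUT={d+d, f*f}
  B3:  IN={d+d, f*f}  OUT={f*f}
  B4:  IN={f*f}  OUT={f*f}

Merge at B2: IN[B2] = OUT[B1] = {d+d, f*f}
Applying B2's transfer function to that IN value gives OUT[B2] (row B2 above).

Answer: {d+d, f*f}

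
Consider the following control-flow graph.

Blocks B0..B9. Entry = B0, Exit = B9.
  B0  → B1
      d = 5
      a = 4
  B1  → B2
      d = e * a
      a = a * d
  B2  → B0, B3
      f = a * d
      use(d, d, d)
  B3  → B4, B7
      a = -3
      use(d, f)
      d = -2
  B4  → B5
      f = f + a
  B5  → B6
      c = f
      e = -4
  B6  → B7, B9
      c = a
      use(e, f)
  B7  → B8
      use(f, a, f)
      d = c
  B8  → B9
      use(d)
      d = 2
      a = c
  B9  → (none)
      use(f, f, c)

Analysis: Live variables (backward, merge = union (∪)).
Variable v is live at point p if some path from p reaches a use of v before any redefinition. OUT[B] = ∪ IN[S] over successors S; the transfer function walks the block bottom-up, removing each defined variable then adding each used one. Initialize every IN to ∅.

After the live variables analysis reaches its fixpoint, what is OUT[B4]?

Answer: {a, f}

Derivation:
Converged values:
  B0:  IN={c, e}  OUT={a, c, e}
  B1:  IN={a, c, e}  OUT={a, c, d, e}
  B2:  IN={a, c, d, e}  OUT={c, d, e, f}
  B3:  IN={c, d, f}  OUT={a, c, f}
  B4:  IN={a, f}  OUT={a, f}
  B5:  IN={a, f}  OUT={a, e, f}
  B6:  IN={a, e, f}  OUT={a, c, f}
  B7:  IN={a, c, f}  OUT={c, d, f}
  B8:  IN={c, d, f}  OUT={c, f}
  B9:  IN={c, f}  OUT={}

Merge at B4: OUT[B4] = IN[B5] = {a, f}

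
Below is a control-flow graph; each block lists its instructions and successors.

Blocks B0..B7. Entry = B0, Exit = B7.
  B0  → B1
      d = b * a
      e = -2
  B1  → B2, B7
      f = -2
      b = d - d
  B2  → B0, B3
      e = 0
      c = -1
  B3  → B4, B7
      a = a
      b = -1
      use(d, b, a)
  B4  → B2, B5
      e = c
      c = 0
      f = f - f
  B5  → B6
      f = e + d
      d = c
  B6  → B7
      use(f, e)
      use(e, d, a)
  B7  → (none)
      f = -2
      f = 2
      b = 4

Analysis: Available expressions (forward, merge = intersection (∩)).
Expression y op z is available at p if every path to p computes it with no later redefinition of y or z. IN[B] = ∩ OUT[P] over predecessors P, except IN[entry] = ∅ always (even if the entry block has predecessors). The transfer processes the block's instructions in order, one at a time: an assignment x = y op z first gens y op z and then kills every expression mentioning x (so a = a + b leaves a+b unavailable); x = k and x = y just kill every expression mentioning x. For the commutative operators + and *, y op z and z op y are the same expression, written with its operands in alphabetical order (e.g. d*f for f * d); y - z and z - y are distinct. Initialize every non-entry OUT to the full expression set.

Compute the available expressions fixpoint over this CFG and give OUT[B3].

Answer: {d-d}

Working:
Per-block solution:
  B0:   IN={}   OUT={a*b}
  B1:   IN={a*b}   OUT={d-d}
  B2:   IN={d-d}   OUT={d-d}
  B3:   IN={d-d}   OUT={d-d}
  B4:   IN={d-d}   OUT={d-d}
  B5:   IN={d-d}   OUT={}
  B6:   IN={}   OUT={}
  B7:   IN={}   OUT={}

Merge at B3: IN[B3] = OUT[B2] = {d-d}
Applying B3's transfer function to that IN value gives OUT[B3] (row B3 above).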